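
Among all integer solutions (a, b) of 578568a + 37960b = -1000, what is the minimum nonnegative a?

gcd(578568, 37960) = 8  (578568 = 15*37960 + 9168, 37960 = 4*9168 + 1288, 9168 = 7*1288 + 152, 1288 = 8*152 + 72, 152 = 2*72 + 8, 72 = 9*8).
8 divides -1000, so solutions exist.
Back-substituting, 578568*(501) + 37960*(-7636) = 8.
Scale by -1000/8 = -125: (a₀, b₀) = (-62625, 954500).
General solution: a = -62625 + 4745t, b = 954500 - 72321t for integer t.
a ≥ 0: smallest is -62625 mod 4745 = 3805 (at t = 14), with b = -57994.

3805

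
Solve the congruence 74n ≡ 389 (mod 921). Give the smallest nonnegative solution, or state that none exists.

640

gcd(921, 74) = 1.
1 divides 389, so solutions exist.
By Bézout, 74·(-112) + 921·(9) = 1.
So 74·(-112) ≡ 1 (mod 921); multiply by 389: n ≡ -43568 (mod 921).
Smallest nonnegative: n = -43568 mod 921 = 640.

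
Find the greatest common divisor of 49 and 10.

gcd(49, 10):
  49 = 4·10 + 9
  10 = 1·9 + 1
  9 = 9·1
so gcd(49, 10) = 1.

1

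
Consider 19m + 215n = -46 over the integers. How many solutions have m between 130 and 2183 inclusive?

gcd(215, 19) = 1  (215 = 11×19 + 6, 19 = 3×6 + 1, 6 = 6×1).
Back-substituting, 19×(34) + 215×(-3) = 1.
Scale by -46: particular solution (-1564, 138); reduce m mod 215: (156, -14).
General solution: m = 156 + 215t, n = -14 - 19t for integer t.
130 ≤ 156 + 215t ≤ 2183 gives t ∈ [0, 9], which is 10 values.

10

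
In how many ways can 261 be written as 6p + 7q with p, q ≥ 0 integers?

gcd(7, 6) = 1.
By Bézout, 6×(-1) + 7×(1) = 1.
One solution: (5, 33).
General: p = 5 + 7t, q = 33 - 6t.
p ≥ 0 ⇒ t ≥ 0; q ≥ 0 ⇒ t ≤ 5. So t ∈ [0, 5]: 6 solutions.

6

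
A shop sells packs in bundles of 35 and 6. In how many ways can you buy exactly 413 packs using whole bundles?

Need nonnegative integers with 35j + 6k = 413.
gcd(35, 6) = 1, and 35·(-1) + 6·(6) = 1.
So (j₀, k₀) = (-413, 2478); general j = -413 + 6t, k = 2478 - 35t.
j ≥ 0 ⇒ t ≥ 69; k ≥ 0 ⇒ t ≤ 70. That's 2 values of t.

2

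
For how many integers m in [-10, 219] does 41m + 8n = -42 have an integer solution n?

29

gcd(41, 8):
  41 = 5×8 + 1
  8 = 8×1
so gcd(41, 8) = 1.
Back-substitute for Bézout coefficients:
  1 = 41 - 5×8
  ... = 41×(1) + 8×(-5)
Scale by -42: particular solution (-42, 210); reduce m mod 8: (6, -36).
General solution: m = 6 + 8t, n = -36 - 41t for integer t.
-10 ≤ 6 + 8t ≤ 219 gives t ∈ [-2, 26], which is 29 values.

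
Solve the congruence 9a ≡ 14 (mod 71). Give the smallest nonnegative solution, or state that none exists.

gcd(71, 9):
  71 = 7*9 + 8
  9 = 1*8 + 1
  8 = 8*1
so gcd(71, 9) = 1.
1 divides 14, so solutions exist.
Back-substitute for Bézout coefficients:
  1 = 9 - 1*8
  ... = 9*(8) + 71*(-1)
So 9*(8) ≡ 1 (mod 71); multiply by 14: a ≡ 112 (mod 71).
Smallest nonnegative: a = 112 mod 71 = 41.

41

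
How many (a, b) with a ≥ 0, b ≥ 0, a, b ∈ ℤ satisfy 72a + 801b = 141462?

gcd(801, 72) = 9  (801 = 11*72 + 9, 72 = 8*9).
Back-substituting, 72*(-11) + 801*(1) = 9.
Scale by 15718: one solution is (-172898, 15718). Reduce a mod 89: (29, 174).
General: a = 29 + 89t, b = 174 - 8t.
a ≥ 0 ⇒ t ≥ 0; b ≥ 0 ⇒ t ≤ 21. So t ∈ [0, 21]: 22 solutions.

22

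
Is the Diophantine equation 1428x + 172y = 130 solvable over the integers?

no

gcd(1428, 172):
  1428 = 8*172 + 52
  172 = 3*52 + 16
  52 = 3*16 + 4
  16 = 4*4
so gcd(1428, 172) = 4.
4 does not divide 130 (remainder 2), so no integer solutions.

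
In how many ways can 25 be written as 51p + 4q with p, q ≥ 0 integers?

0

gcd(51, 4):
  51 = 12·4 + 3
  4 = 1·3 + 1
  3 = 3·1
so gcd(51, 4) = 1.
Back-substitute for Bézout coefficients:
  1 = 4 - 1·3
  ... = 51·(-1) + 4·(13)
Scale by 25: one solution is (-25, 325). Reduce p mod 4: (3, -32).
General: p = 3 + 4t, q = -32 - 51t.
p ≥ 0 ⇒ t ≥ 0; q ≥ 0 ⇒ t ≤ -1. So t ∈ [0, -1]: 0 solutions.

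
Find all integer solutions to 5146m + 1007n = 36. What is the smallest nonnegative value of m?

463

gcd(5146, 1007) = 1  (5146 = 5×1007 + 111, 1007 = 9×111 + 8, 111 = 13×8 + 7, 8 = 1×7 + 1, 7 = 7×1).
1 divides 36, so solutions exist.
Back-substituting, 5146×(-127) + 1007×(649) = 1.
Scale by 36/1 = 36: (m₀, n₀) = (-4572, 23364).
General solution: m = -4572 + 1007t, n = 23364 - 5146t for integer t.
m ≥ 0: smallest is -4572 mod 1007 = 463 (at t = 5), with n = -2366.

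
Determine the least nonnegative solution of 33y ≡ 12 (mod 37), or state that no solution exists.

gcd(37, 33) = 1.
1 divides 12, so solutions exist.
By Bézout, 33*(9) + 37*(-8) = 1.
So 33*(9) ≡ 1 (mod 37); multiply by 12: y ≡ 108 (mod 37).
Smallest nonnegative: y = 108 mod 37 = 34.

34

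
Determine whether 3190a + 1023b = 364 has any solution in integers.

no

gcd(3190, 1023) = 11  (3190 = 3×1023 + 121, 1023 = 8×121 + 55, 121 = 2×55 + 11, 55 = 5×11).
11 does not divide 364 (remainder 1), so no integer solutions.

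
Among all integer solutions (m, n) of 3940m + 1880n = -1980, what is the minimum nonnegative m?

83

gcd(3940, 1880):
  3940 = 2*1880 + 180
  1880 = 10*180 + 80
  180 = 2*80 + 20
  80 = 4*20
so gcd(3940, 1880) = 20.
20 divides -1980, so solutions exist.
Back-substitute for Bézout coefficients:
  20 = 180 - 2*80
  ... = 3940*(21) + 1880*(-44)
Scale by -1980/20 = -99: (m₀, n₀) = (-2079, 4356).
General solution: m = -2079 + 94t, n = 4356 - 197t for integer t.
m ≥ 0: smallest is -2079 mod 94 = 83 (at t = 23), with n = -175.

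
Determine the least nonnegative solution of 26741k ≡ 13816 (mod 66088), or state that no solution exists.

gcd(66088, 26741):
  66088 = 2*26741 + 12606
  26741 = 2*12606 + 1529
  12606 = 8*1529 + 374
  1529 = 4*374 + 33
  374 = 11*33 + 11
  33 = 3*11
so gcd(66088, 26741) = 11.
11 divides 13816, so solutions exist.
Back-substitute for Bézout coefficients:
  11 = 374 - 11*33
  ... = 26741*(-1945) + 66088*(787)
So 26741*(-1945) ≡ 11 (mod 66088); multiply by 1256: k ≡ -2442920 (mod 6008).
Smallest nonnegative: k = -2442920 mod 6008 = 2336.

2336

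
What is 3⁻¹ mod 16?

11

gcd(16, 3) = 1.
By Bézout, 3×(-5) + 16×(1) = 1.
So 3×-5 ≡ 1 (mod 16), and -5 mod 16 = 11.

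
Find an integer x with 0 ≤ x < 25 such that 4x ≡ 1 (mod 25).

gcd(25, 4) = 1  (25 = 6×4 + 1, 4 = 4×1).
Back-substituting, 4×(-6) + 25×(1) = 1.
So 4×-6 ≡ 1 (mod 25), and -6 mod 25 = 19.

19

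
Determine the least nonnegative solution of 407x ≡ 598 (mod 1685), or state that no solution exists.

gcd(1685, 407) = 1  (1685 = 4×407 + 57, 407 = 7×57 + 8, 57 = 7×8 + 1, 8 = 8×1).
1 divides 598, so solutions exist.
Back-substituting, 407×(-207) + 1685×(50) = 1.
So 407×(-207) ≡ 1 (mod 1685); multiply by 598: x ≡ -123786 (mod 1685).
Smallest nonnegative: x = -123786 mod 1685 = 904.

904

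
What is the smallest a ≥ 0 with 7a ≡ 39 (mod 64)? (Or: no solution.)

gcd(64, 7) = 1.
1 divides 39, so solutions exist.
By Bézout, 7·(-9) + 64·(1) = 1.
So 7·(-9) ≡ 1 (mod 64); multiply by 39: a ≡ -351 (mod 64).
Smallest nonnegative: a = -351 mod 64 = 33.

33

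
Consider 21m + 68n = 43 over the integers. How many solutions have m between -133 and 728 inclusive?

gcd(68, 21) = 1.
By Bézout, 21*(13) + 68*(-4) = 1.
Particular solution: (15, -4).
General solution: m = 15 + 68t, n = -4 - 21t for integer t.
-133 ≤ 15 + 68t ≤ 728 gives t ∈ [-2, 10], which is 13 values.

13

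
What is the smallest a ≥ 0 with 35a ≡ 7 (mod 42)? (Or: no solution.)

5

gcd(42, 35):
  42 = 1*35 + 7
  35 = 5*7
so gcd(42, 35) = 7.
7 divides 7, so solutions exist.
Back-substitute for Bézout coefficients:
  7 = 42 - 1*35
  ... = 35*(-1) + 42*(1)
So 35*(-1) ≡ 7 (mod 42); multiply by 1: a ≡ -1 (mod 6).
Smallest nonnegative: a = -1 mod 6 = 5.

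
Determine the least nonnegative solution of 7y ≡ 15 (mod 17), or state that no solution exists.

7

gcd(17, 7) = 1.
1 divides 15, so solutions exist.
By Bézout, 7·(5) + 17·(-2) = 1.
So 7·(5) ≡ 1 (mod 17); multiply by 15: y ≡ 75 (mod 17).
Smallest nonnegative: y = 75 mod 17 = 7.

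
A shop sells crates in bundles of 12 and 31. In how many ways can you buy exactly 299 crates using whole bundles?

1

Need nonnegative integers with 12j + 31k = 299.
gcd(12, 31) = 1, and 12·(13) + 31·(-5) = 1.
So (j₀, k₀) = (3887, -1495); general j = 3887 + 31t, k = -1495 - 12t.
j ≥ 0 ⇒ t ≥ -125; k ≥ 0 ⇒ t ≤ -125. That's 1 value of t.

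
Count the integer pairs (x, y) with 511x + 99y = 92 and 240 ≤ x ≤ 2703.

25

gcd(511, 99):
  511 = 5*99 + 16
  99 = 6*16 + 3
  16 = 5*3 + 1
  3 = 3*1
so gcd(511, 99) = 1.
Back-substitute for Bézout coefficients:
  1 = 16 - 5*3
  ... = 511*(31) + 99*(-160)
Scale by 92: particular solution (2852, -14720); reduce x mod 99: (80, -412).
General solution: x = 80 + 99t, y = -412 - 511t for integer t.
240 ≤ 80 + 99t ≤ 2703 gives t ∈ [2, 26], which is 25 values.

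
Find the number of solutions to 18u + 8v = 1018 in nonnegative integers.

14

gcd(18, 8) = 2.
By Bézout, 18·(1) + 8·(-2) = 2.
One solution: (1, 125).
General: u = 1 + 4t, v = 125 - 9t.
u ≥ 0 ⇒ t ≥ 0; v ≥ 0 ⇒ t ≤ 13. So t ∈ [0, 13]: 14 solutions.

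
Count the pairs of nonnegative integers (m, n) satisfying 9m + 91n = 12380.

gcd(91, 9) = 1.
By Bézout, 9×(-10) + 91×(1) = 1.
One solution: (51, 131).
General: m = 51 + 91t, n = 131 - 9t.
m ≥ 0 ⇒ t ≥ 0; n ≥ 0 ⇒ t ≤ 14. So t ∈ [0, 14]: 15 solutions.

15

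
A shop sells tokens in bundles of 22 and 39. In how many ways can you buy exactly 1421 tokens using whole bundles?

Need nonnegative integers with 22j + 39k = 1421.
gcd(22, 39) = 1, and 22·(16) + 39·(-9) = 1.
So (j₀, k₀) = (22736, -12789); general j = 22736 + 39t, k = -12789 - 22t.
j ≥ 0 ⇒ t ≥ -582; k ≥ 0 ⇒ t ≤ -582. That's 1 value of t.

1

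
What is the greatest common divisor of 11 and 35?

1

gcd(35, 11):
  35 = 3*11 + 2
  11 = 5*2 + 1
  2 = 2*1
so gcd(35, 11) = 1.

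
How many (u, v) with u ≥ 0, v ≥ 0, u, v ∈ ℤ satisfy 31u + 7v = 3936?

18

gcd(31, 7) = 1  (31 = 4*7 + 3, 7 = 2*3 + 1, 3 = 3*1).
Back-substituting, 31*(-2) + 7*(9) = 1.
Scale by 3936: one solution is (-7872, 35424). Reduce u mod 7: (3, 549).
General: u = 3 + 7t, v = 549 - 31t.
u ≥ 0 ⇒ t ≥ 0; v ≥ 0 ⇒ t ≤ 17. So t ∈ [0, 17]: 18 solutions.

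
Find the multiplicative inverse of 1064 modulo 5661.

gcd(5661, 1064):
  5661 = 5*1064 + 341
  1064 = 3*341 + 41
  341 = 8*41 + 13
  41 = 3*13 + 2
  13 = 6*2 + 1
  2 = 2*1
so gcd(5661, 1064) = 1.
Back-substitute for Bézout coefficients:
  1 = 13 - 6*2
  ... = 1064*(-2623) + 5661*(493)
So 1064*-2623 ≡ 1 (mod 5661), and -2623 mod 5661 = 3038.

3038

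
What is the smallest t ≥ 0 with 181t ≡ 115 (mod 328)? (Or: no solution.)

55

gcd(328, 181):
  328 = 1·181 + 147
  181 = 1·147 + 34
  147 = 4·34 + 11
  34 = 3·11 + 1
  11 = 11·1
so gcd(328, 181) = 1.
1 divides 115, so solutions exist.
Back-substitute for Bézout coefficients:
  1 = 34 - 3·11
  ... = 181·(29) + 328·(-16)
So 181·(29) ≡ 1 (mod 328); multiply by 115: t ≡ 3335 (mod 328).
Smallest nonnegative: t = 3335 mod 328 = 55.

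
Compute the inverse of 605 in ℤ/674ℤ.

gcd(674, 605) = 1.
By Bézout, 605×(-127) + 674×(114) = 1.
So 605×-127 ≡ 1 (mod 674), and -127 mod 674 = 547.

547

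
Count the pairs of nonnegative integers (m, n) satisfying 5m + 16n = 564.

gcd(16, 5):
  16 = 3×5 + 1
  5 = 5×1
so gcd(16, 5) = 1.
Back-substitute for Bézout coefficients:
  1 = 16 - 3×5
  ... = 5×(-3) + 16×(1)
Scale by 564: one solution is (-1692, 564). Reduce m mod 16: (4, 34).
General: m = 4 + 16t, n = 34 - 5t.
m ≥ 0 ⇒ t ≥ 0; n ≥ 0 ⇒ t ≤ 6. So t ∈ [0, 6]: 7 solutions.

7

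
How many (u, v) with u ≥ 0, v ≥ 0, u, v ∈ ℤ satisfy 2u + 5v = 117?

gcd(5, 2):
  5 = 2·2 + 1
  2 = 2·1
so gcd(5, 2) = 1.
Back-substitute for Bézout coefficients:
  1 = 5 - 2·2
  ... = 2·(-2) + 5·(1)
Scale by 117: one solution is (-234, 117). Reduce u mod 5: (1, 23).
General: u = 1 + 5t, v = 23 - 2t.
u ≥ 0 ⇒ t ≥ 0; v ≥ 0 ⇒ t ≤ 11. So t ∈ [0, 11]: 12 solutions.

12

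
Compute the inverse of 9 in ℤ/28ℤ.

gcd(28, 9) = 1  (28 = 3*9 + 1, 9 = 9*1).
Back-substituting, 9*(-3) + 28*(1) = 1.
So 9*-3 ≡ 1 (mod 28), and -3 mod 28 = 25.

25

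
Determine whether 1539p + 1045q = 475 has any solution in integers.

yes

gcd(1539, 1045) = 19  (1539 = 1×1045 + 494, 1045 = 2×494 + 57, 494 = 8×57 + 38, 57 = 1×38 + 19, 38 = 2×19).
19 divides 475, so integer solutions exist.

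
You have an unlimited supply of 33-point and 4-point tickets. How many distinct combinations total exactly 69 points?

1

Need nonnegative integers with 33j + 4k = 69.
gcd(33, 4) = 1, and 33·(1) + 4·(-8) = 1.
So (j₀, k₀) = (69, -552); general j = 69 + 4t, k = -552 - 33t.
j ≥ 0 ⇒ t ≥ -17; k ≥ 0 ⇒ t ≤ -17. That's 1 value of t.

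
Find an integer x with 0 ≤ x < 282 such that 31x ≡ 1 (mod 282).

91

gcd(282, 31) = 1.
By Bézout, 31*(91) + 282*(-10) = 1.
So 31*91 ≡ 1 (mod 282), and 91 mod 282 = 91.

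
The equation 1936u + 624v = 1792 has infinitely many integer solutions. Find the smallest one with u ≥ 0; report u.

28

gcd(1936, 624) = 16  (1936 = 3*624 + 64, 624 = 9*64 + 48, 64 = 1*48 + 16, 48 = 3*16).
16 divides 1792, so solutions exist.
Back-substituting, 1936*(10) + 624*(-31) = 16.
Scale by 1792/16 = 112: (u₀, v₀) = (1120, -3472).
General solution: u = 1120 + 39t, v = -3472 - 121t for integer t.
u ≥ 0: smallest is 1120 mod 39 = 28 (at t = -28), with v = -84.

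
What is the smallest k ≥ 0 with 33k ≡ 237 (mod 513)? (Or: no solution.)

gcd(513, 33) = 3  (513 = 15*33 + 18, 33 = 1*18 + 15, 18 = 1*15 + 3, 15 = 5*3).
3 divides 237, so solutions exist.
Back-substituting, 33*(-31) + 513*(2) = 3.
So 33*(-31) ≡ 3 (mod 513); multiply by 79: k ≡ -2449 (mod 171).
Smallest nonnegative: k = -2449 mod 171 = 116.

116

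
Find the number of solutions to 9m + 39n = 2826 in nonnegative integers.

25

gcd(39, 9) = 3  (39 = 4·9 + 3, 9 = 3·3).
Back-substituting, 9·(-4) + 39·(1) = 3.
Scale by 942: one solution is (-3768, 942). Reduce m mod 13: (2, 72).
General: m = 2 + 13t, n = 72 - 3t.
m ≥ 0 ⇒ t ≥ 0; n ≥ 0 ⇒ t ≤ 24. So t ∈ [0, 24]: 25 solutions.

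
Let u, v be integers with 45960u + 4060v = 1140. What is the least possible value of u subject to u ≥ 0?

4

gcd(45960, 4060) = 20.
20 divides 1140, so solutions exist.
By Bézout, 45960×(25) + 4060×(-283) = 20.
Scale by 1140/20 = 57: (u₀, v₀) = (1425, -16131).
General solution: u = 1425 + 203t, v = -16131 - 2298t for integer t.
u ≥ 0: smallest is 1425 mod 203 = 4 (at t = -7), with v = -45.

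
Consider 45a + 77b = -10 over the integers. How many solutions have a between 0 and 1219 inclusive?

gcd(77, 45):
  77 = 1*45 + 32
  45 = 1*32 + 13
  32 = 2*13 + 6
  13 = 2*6 + 1
  6 = 6*1
so gcd(77, 45) = 1.
Back-substitute for Bézout coefficients:
  1 = 13 - 2*6
  ... = 45*(12) + 77*(-7)
Scale by -10: particular solution (-120, 70); reduce a mod 77: (34, -20).
General solution: a = 34 + 77t, b = -20 - 45t for integer t.
0 ≤ 34 + 77t ≤ 1219 gives t ∈ [0, 15], which is 16 values.

16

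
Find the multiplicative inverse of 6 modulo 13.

11

gcd(13, 6):
  13 = 2·6 + 1
  6 = 6·1
so gcd(13, 6) = 1.
Back-substitute for Bézout coefficients:
  1 = 13 - 2·6
  ... = 6·(-2) + 13·(1)
So 6·-2 ≡ 1 (mod 13), and -2 mod 13 = 11.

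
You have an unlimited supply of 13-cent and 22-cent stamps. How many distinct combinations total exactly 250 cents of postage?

Need nonnegative integers with 13j + 22k = 250.
gcd(13, 22) = 1, and 13·(-5) + 22·(3) = 1.
So (j₀, k₀) = (-1250, 750); general j = -1250 + 22t, k = 750 - 13t.
j ≥ 0 ⇒ t ≥ 57; k ≥ 0 ⇒ t ≤ 57. That's 1 value of t.

1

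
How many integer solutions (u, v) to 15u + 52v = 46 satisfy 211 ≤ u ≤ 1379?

gcd(52, 15):
  52 = 3·15 + 7
  15 = 2·7 + 1
  7 = 7·1
so gcd(52, 15) = 1.
Back-substitute for Bézout coefficients:
  1 = 15 - 2·7
  ... = 15·(7) + 52·(-2)
Scale by 46: particular solution (322, -92); reduce u mod 52: (10, -2).
General solution: u = 10 + 52t, v = -2 - 15t for integer t.
211 ≤ 10 + 52t ≤ 1379 gives t ∈ [4, 26], which is 23 values.

23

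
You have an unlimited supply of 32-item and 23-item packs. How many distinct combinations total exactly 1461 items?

Need nonnegative integers with 32j + 23k = 1461.
gcd(32, 23) = 1, and 32·(-5) + 23·(7) = 1.
So (j₀, k₀) = (-7305, 10227); general j = -7305 + 23t, k = 10227 - 32t.
j ≥ 0 ⇒ t ≥ 318; k ≥ 0 ⇒ t ≤ 319. That's 2 values of t.

2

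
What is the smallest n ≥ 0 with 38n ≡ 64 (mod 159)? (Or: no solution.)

77

gcd(159, 38):
  159 = 4×38 + 7
  38 = 5×7 + 3
  7 = 2×3 + 1
  3 = 3×1
so gcd(159, 38) = 1.
1 divides 64, so solutions exist.
Back-substitute for Bézout coefficients:
  1 = 7 - 2×3
  ... = 38×(-46) + 159×(11)
So 38×(-46) ≡ 1 (mod 159); multiply by 64: n ≡ -2944 (mod 159).
Smallest nonnegative: n = -2944 mod 159 = 77.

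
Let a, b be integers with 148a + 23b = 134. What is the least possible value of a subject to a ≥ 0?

18

gcd(148, 23):
  148 = 6·23 + 10
  23 = 2·10 + 3
  10 = 3·3 + 1
  3 = 3·1
so gcd(148, 23) = 1.
1 divides 134, so solutions exist.
Back-substitute for Bézout coefficients:
  1 = 10 - 3·3
  ... = 148·(7) + 23·(-45)
Scale by 134/1 = 134: (a₀, b₀) = (938, -6030).
General solution: a = 938 + 23t, b = -6030 - 148t for integer t.
a ≥ 0: smallest is 938 mod 23 = 18 (at t = -40), with b = -110.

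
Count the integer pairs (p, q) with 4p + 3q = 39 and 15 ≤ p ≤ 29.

5

gcd(4, 3) = 1.
By Bézout, 4·(1) + 3·(-1) = 1.
Particular solution: (0, 13).
General solution: p = 0 + 3t, q = 13 - 4t for integer t.
15 ≤ 0 + 3t ≤ 29 gives t ∈ [5, 9], which is 5 values.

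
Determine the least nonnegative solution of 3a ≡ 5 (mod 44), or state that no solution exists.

31

gcd(44, 3) = 1.
1 divides 5, so solutions exist.
By Bézout, 3×(15) + 44×(-1) = 1.
So 3×(15) ≡ 1 (mod 44); multiply by 5: a ≡ 75 (mod 44).
Smallest nonnegative: a = 75 mod 44 = 31.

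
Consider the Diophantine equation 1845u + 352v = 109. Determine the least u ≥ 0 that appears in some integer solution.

345

gcd(1845, 352):
  1845 = 5×352 + 85
  352 = 4×85 + 12
  85 = 7×12 + 1
  12 = 12×1
so gcd(1845, 352) = 1.
1 divides 109, so solutions exist.
Back-substitute for Bézout coefficients:
  1 = 85 - 7×12
  ... = 1845×(29) + 352×(-152)
Scale by 109/1 = 109: (u₀, v₀) = (3161, -16568).
General solution: u = 3161 + 352t, v = -16568 - 1845t for integer t.
u ≥ 0: smallest is 3161 mod 352 = 345 (at t = -8), with v = -1808.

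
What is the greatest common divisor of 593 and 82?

1

gcd(593, 82):
  593 = 7*82 + 19
  82 = 4*19 + 6
  19 = 3*6 + 1
  6 = 6*1
so gcd(593, 82) = 1.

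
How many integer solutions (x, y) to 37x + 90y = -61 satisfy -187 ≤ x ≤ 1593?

20

gcd(90, 37) = 1.
By Bézout, 37×(-17) + 90×(7) = 1.
Particular solution: (47, -20).
General solution: x = 47 + 90t, y = -20 - 37t for integer t.
-187 ≤ 47 + 90t ≤ 1593 gives t ∈ [-2, 17], which is 20 values.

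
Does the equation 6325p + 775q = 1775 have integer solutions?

yes

gcd(6325, 775) = 25  (6325 = 8×775 + 125, 775 = 6×125 + 25, 125 = 5×25).
25 divides 1775, so integer solutions exist.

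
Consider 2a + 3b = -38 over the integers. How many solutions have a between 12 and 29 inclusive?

6

gcd(3, 2) = 1  (3 = 1·2 + 1, 2 = 2·1).
Back-substituting, 2·(-1) + 3·(1) = 1.
Scale by -38: particular solution (38, -38); reduce a mod 3: (2, -14).
General solution: a = 2 + 3t, b = -14 - 2t for integer t.
12 ≤ 2 + 3t ≤ 29 gives t ∈ [4, 9], which is 6 values.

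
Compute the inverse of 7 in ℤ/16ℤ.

gcd(16, 7) = 1.
By Bézout, 7*(7) + 16*(-3) = 1.
So 7*7 ≡ 1 (mod 16), and 7 mod 16 = 7.

7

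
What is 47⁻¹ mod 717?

gcd(717, 47):
  717 = 15*47 + 12
  47 = 3*12 + 11
  12 = 1*11 + 1
  11 = 11*1
so gcd(717, 47) = 1.
Back-substitute for Bézout coefficients:
  1 = 12 - 1*11
  ... = 47*(-61) + 717*(4)
So 47*-61 ≡ 1 (mod 717), and -61 mod 717 = 656.

656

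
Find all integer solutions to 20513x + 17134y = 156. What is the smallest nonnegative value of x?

15912

gcd(20513, 17134) = 1  (20513 = 1·17134 + 3379, 17134 = 5·3379 + 239, 3379 = 14·239 + 33, 239 = 7·33 + 8, 33 = 4·8 + 1, 8 = 8·1).
1 divides 156, so solutions exist.
Back-substituting, 20513·(2079) + 17134·(-2489) = 1.
Scale by 156/1 = 156: (x₀, y₀) = (324324, -388284).
General solution: x = 324324 + 17134t, y = -388284 - 20513t for integer t.
x ≥ 0: smallest is 324324 mod 17134 = 15912 (at t = -18), with y = -19050.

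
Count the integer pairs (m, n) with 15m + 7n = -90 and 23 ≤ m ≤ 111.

12

gcd(15, 7) = 1.
By Bézout, 15·(1) + 7·(-2) = 1.
Particular solution: (1, -15).
General solution: m = 1 + 7t, n = -15 - 15t for integer t.
23 ≤ 1 + 7t ≤ 111 gives t ∈ [4, 15], which is 12 values.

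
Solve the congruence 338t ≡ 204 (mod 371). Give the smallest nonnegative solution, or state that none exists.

gcd(371, 338) = 1.
1 divides 204, so solutions exist.
By Bézout, 338*(-45) + 371*(41) = 1.
So 338*(-45) ≡ 1 (mod 371); multiply by 204: t ≡ -9180 (mod 371).
Smallest nonnegative: t = -9180 mod 371 = 95.

95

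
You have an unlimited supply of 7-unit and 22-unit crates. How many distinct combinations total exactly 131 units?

Need nonnegative integers with 7j + 22k = 131.
gcd(7, 22) = 1, and 7·(-3) + 22·(1) = 1.
So (j₀, k₀) = (-393, 131); general j = -393 + 22t, k = 131 - 7t.
j ≥ 0 ⇒ t ≥ 18; k ≥ 0 ⇒ t ≤ 18. That's 1 value of t.

1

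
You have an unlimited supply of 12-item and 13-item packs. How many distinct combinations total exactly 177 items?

Need nonnegative integers with 12j + 13k = 177.
gcd(12, 13) = 1, and 12·(-1) + 13·(1) = 1.
So (j₀, k₀) = (-177, 177); general j = -177 + 13t, k = 177 - 12t.
j ≥ 0 ⇒ t ≥ 14; k ≥ 0 ⇒ t ≤ 14. That's 1 value of t.

1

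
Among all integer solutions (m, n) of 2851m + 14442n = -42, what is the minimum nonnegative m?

gcd(14442, 2851):
  14442 = 5*2851 + 187
  2851 = 15*187 + 46
  187 = 4*46 + 3
  46 = 15*3 + 1
  3 = 3*1
so gcd(14442, 2851) = 1.
1 divides -42, so solutions exist.
Back-substitute for Bézout coefficients:
  1 = 46 - 15*3
  ... = 2851*(4711) + 14442*(-930)
Scale by -42/1 = -42: (m₀, n₀) = (-197862, 39060).
General solution: m = -197862 + 14442t, n = 39060 - 2851t for integer t.
m ≥ 0: smallest is -197862 mod 14442 = 4326 (at t = 14), with n = -854.

4326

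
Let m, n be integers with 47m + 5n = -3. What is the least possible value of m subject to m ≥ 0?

1

gcd(47, 5):
  47 = 9*5 + 2
  5 = 2*2 + 1
  2 = 2*1
so gcd(47, 5) = 1.
1 divides -3, so solutions exist.
Back-substitute for Bézout coefficients:
  1 = 5 - 2*2
  ... = 47*(-2) + 5*(19)
Scale by -3/1 = -3: (m₀, n₀) = (6, -57).
General solution: m = 6 + 5t, n = -57 - 47t for integer t.
m ≥ 0: smallest is 6 mod 5 = 1 (at t = -1), with n = -10.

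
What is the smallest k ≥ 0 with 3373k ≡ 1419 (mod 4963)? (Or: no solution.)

gcd(4963, 3373) = 1  (4963 = 1·3373 + 1590, 3373 = 2·1590 + 193, 1590 = 8·193 + 46, 193 = 4·46 + 9, 46 = 5·9 + 1, 9 = 9·1).
1 divides 1419, so solutions exist.
Back-substituting, 3373·(-540) + 4963·(367) = 1.
So 3373·(-540) ≡ 1 (mod 4963); multiply by 1419: k ≡ -766260 (mod 4963).
Smallest nonnegative: k = -766260 mod 4963 = 3005.

3005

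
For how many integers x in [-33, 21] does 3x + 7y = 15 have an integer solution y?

8

gcd(7, 3):
  7 = 2*3 + 1
  3 = 3*1
so gcd(7, 3) = 1.
Back-substitute for Bézout coefficients:
  1 = 7 - 2*3
  ... = 3*(-2) + 7*(1)
Scale by 15: particular solution (-30, 15); reduce x mod 7: (5, 0).
General solution: x = 5 + 7t, y = 0 - 3t for integer t.
-33 ≤ 5 + 7t ≤ 21 gives t ∈ [-5, 2], which is 8 values.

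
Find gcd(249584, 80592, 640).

gcd(249584, 80592):
  249584 = 3×80592 + 7808
  80592 = 10×7808 + 2512
  7808 = 3×2512 + 272
  2512 = 9×272 + 64
  272 = 4×64 + 16
  64 = 4×16
so gcd(249584, 80592) = 16.
gcd(16, 640) = 16.

16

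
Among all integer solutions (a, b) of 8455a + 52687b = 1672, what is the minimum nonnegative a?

gcd(52687, 8455) = 19  (52687 = 6×8455 + 1957, 8455 = 4×1957 + 627, 1957 = 3×627 + 76, 627 = 8×76 + 19, 76 = 4×19).
19 divides 1672, so solutions exist.
Back-substituting, 8455×(673) + 52687×(-108) = 19.
Scale by 1672/19 = 88: (a₀, b₀) = (59224, -9504).
General solution: a = 59224 + 2773t, b = -9504 - 445t for integer t.
a ≥ 0: smallest is 59224 mod 2773 = 991 (at t = -21), with b = -159.

991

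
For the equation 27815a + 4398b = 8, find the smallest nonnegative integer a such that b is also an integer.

gcd(27815, 4398) = 1  (27815 = 6*4398 + 1427, 4398 = 3*1427 + 117, 1427 = 12*117 + 23, 117 = 5*23 + 2, 23 = 11*2 + 1, 2 = 2*1).
1 divides 8, so solutions exist.
Back-substituting, 27815*(2105) + 4398*(-13313) = 1.
Scale by 8/1 = 8: (a₀, b₀) = (16840, -106504).
General solution: a = 16840 + 4398t, b = -106504 - 27815t for integer t.
a ≥ 0: smallest is 16840 mod 4398 = 3646 (at t = -3), with b = -23059.

3646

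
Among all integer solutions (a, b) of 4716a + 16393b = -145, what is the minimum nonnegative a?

10223

gcd(16393, 4716) = 1  (16393 = 3×4716 + 2245, 4716 = 2×2245 + 226, 2245 = 9×226 + 211, 226 = 1×211 + 15, 211 = 14×15 + 1, 15 = 15×1).
1 divides -145, so solutions exist.
Back-substituting, 4716×(-1088) + 16393×(313) = 1.
Scale by -145/1 = -145: (a₀, b₀) = (157760, -45385).
General solution: a = 157760 + 16393t, b = -45385 - 4716t for integer t.
a ≥ 0: smallest is 157760 mod 16393 = 10223 (at t = -9), with b = -2941.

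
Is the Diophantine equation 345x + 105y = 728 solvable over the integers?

gcd(345, 105) = 15.
15 does not divide 728 (remainder 8), so no integer solutions.

no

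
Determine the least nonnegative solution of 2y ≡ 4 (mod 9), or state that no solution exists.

2

gcd(9, 2):
  9 = 4×2 + 1
  2 = 2×1
so gcd(9, 2) = 1.
1 divides 4, so solutions exist.
Back-substitute for Bézout coefficients:
  1 = 9 - 4×2
  ... = 2×(-4) + 9×(1)
So 2×(-4) ≡ 1 (mod 9); multiply by 4: y ≡ -16 (mod 9).
Smallest nonnegative: y = -16 mod 9 = 2.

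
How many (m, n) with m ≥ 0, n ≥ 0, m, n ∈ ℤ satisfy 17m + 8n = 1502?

11

gcd(17, 8) = 1.
By Bézout, 17·(1) + 8·(-2) = 1.
One solution: (6, 175).
General: m = 6 + 8t, n = 175 - 17t.
m ≥ 0 ⇒ t ≥ 0; n ≥ 0 ⇒ t ≤ 10. So t ∈ [0, 10]: 11 solutions.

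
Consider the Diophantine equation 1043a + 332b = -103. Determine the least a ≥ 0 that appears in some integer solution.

19

gcd(1043, 332) = 1.
1 divides -103, so solutions exist.
By Bézout, 1043×(-113) + 332×(355) = 1.
Scale by -103/1 = -103: (a₀, b₀) = (11639, -36565).
General solution: a = 11639 + 332t, b = -36565 - 1043t for integer t.
a ≥ 0: smallest is 11639 mod 332 = 19 (at t = -35), with b = -60.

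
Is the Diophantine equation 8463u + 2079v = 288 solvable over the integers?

no

gcd(8463, 2079):
  8463 = 4×2079 + 147
  2079 = 14×147 + 21
  147 = 7×21
so gcd(8463, 2079) = 21.
21 does not divide 288 (remainder 15), so no integer solutions.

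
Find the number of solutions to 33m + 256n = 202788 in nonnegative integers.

24

gcd(256, 33):
  256 = 7*33 + 25
  33 = 1*25 + 8
  25 = 3*8 + 1
  8 = 8*1
so gcd(256, 33) = 1.
Back-substitute for Bézout coefficients:
  1 = 25 - 3*8
  ... = 33*(-31) + 256*(4)
Scale by 202788: one solution is (-6286428, 811152). Reduce m mod 256: (164, 771).
General: m = 164 + 256t, n = 771 - 33t.
m ≥ 0 ⇒ t ≥ 0; n ≥ 0 ⇒ t ≤ 23. So t ∈ [0, 23]: 24 solutions.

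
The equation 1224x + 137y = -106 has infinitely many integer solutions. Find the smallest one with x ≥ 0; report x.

27

gcd(1224, 137) = 1.
1 divides -106, so solutions exist.
By Bézout, 1224·(-61) + 137·(545) = 1.
Scale by -106/1 = -106: (x₀, y₀) = (6466, -57770).
General solution: x = 6466 + 137t, y = -57770 - 1224t for integer t.
x ≥ 0: smallest is 6466 mod 137 = 27 (at t = -47), with y = -242.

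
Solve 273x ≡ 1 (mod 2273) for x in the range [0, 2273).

383

gcd(2273, 273) = 1.
By Bézout, 273*(383) + 2273*(-46) = 1.
So 273*383 ≡ 1 (mod 2273), and 383 mod 2273 = 383.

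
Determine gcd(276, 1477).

1

gcd(1477, 276):
  1477 = 5·276 + 97
  276 = 2·97 + 82
  97 = 1·82 + 15
  82 = 5·15 + 7
  15 = 2·7 + 1
  7 = 7·1
so gcd(1477, 276) = 1.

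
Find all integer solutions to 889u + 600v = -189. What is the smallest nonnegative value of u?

99

gcd(889, 600) = 1.
1 divides -189, so solutions exist.
By Bézout, 889*(-191) + 600*(283) = 1.
Scale by -189/1 = -189: (u₀, v₀) = (36099, -53487).
General solution: u = 36099 + 600t, v = -53487 - 889t for integer t.
u ≥ 0: smallest is 36099 mod 600 = 99 (at t = -60), with v = -147.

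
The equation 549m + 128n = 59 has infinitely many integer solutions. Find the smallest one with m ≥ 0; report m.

95

gcd(549, 128):
  549 = 4*128 + 37
  128 = 3*37 + 17
  37 = 2*17 + 3
  17 = 5*3 + 2
  3 = 1*2 + 1
  2 = 2*1
so gcd(549, 128) = 1.
1 divides 59, so solutions exist.
Back-substitute for Bézout coefficients:
  1 = 3 - 1*2
  ... = 549*(45) + 128*(-193)
Scale by 59/1 = 59: (m₀, n₀) = (2655, -11387).
General solution: m = 2655 + 128t, n = -11387 - 549t for integer t.
m ≥ 0: smallest is 2655 mod 128 = 95 (at t = -20), with n = -407.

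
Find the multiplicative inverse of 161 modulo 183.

158

gcd(183, 161) = 1.
By Bézout, 161×(-25) + 183×(22) = 1.
So 161×-25 ≡ 1 (mod 183), and -25 mod 183 = 158.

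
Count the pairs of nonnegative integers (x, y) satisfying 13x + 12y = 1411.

9

gcd(13, 12) = 1.
By Bézout, 13·(1) + 12·(-1) = 1.
One solution: (7, 110).
General: x = 7 + 12t, y = 110 - 13t.
x ≥ 0 ⇒ t ≥ 0; y ≥ 0 ⇒ t ≤ 8. So t ∈ [0, 8]: 9 solutions.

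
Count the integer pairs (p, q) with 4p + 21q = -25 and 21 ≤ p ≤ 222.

9

gcd(21, 4) = 1  (21 = 5×4 + 1, 4 = 4×1).
Back-substituting, 4×(-5) + 21×(1) = 1.
Scale by -25: particular solution (125, -25); reduce p mod 21: (20, -5).
General solution: p = 20 + 21t, q = -5 - 4t for integer t.
21 ≤ 20 + 21t ≤ 222 gives t ∈ [1, 9], which is 9 values.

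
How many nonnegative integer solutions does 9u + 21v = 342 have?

gcd(21, 9) = 3.
By Bézout, 9·(-2) + 21·(1) = 3.
One solution: (3, 15).
General: u = 3 + 7t, v = 15 - 3t.
u ≥ 0 ⇒ t ≥ 0; v ≥ 0 ⇒ t ≤ 5. So t ∈ [0, 5]: 6 solutions.

6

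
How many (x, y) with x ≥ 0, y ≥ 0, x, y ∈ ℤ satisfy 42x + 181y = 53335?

7

gcd(181, 42) = 1  (181 = 4*42 + 13, 42 = 3*13 + 3, 13 = 4*3 + 1, 3 = 3*1).
Back-substituting, 42*(-56) + 181*(13) = 1.
Scale by 53335: one solution is (-2986760, 693355). Reduce x mod 181: (102, 271).
General: x = 102 + 181t, y = 271 - 42t.
x ≥ 0 ⇒ t ≥ 0; y ≥ 0 ⇒ t ≤ 6. So t ∈ [0, 6]: 7 solutions.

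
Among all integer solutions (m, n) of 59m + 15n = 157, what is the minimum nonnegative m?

8

gcd(59, 15) = 1  (59 = 3·15 + 14, 15 = 1·14 + 1, 14 = 14·1).
1 divides 157, so solutions exist.
Back-substituting, 59·(-1) + 15·(4) = 1.
Scale by 157/1 = 157: (m₀, n₀) = (-157, 628).
General solution: m = -157 + 15t, n = 628 - 59t for integer t.
m ≥ 0: smallest is -157 mod 15 = 8 (at t = 11), with n = -21.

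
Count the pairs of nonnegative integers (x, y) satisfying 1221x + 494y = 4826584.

8

gcd(1221, 494):
  1221 = 2×494 + 233
  494 = 2×233 + 28
  233 = 8×28 + 9
  28 = 3×9 + 1
  9 = 9×1
so gcd(1221, 494) = 1.
Back-substitute for Bézout coefficients:
  1 = 28 - 3×9
  ... = 1221×(-53) + 494×(131)
Scale by 4826584: one solution is (-255808952, 632282504). Reduce x mod 494: (56, 9632).
General: x = 56 + 494t, y = 9632 - 1221t.
x ≥ 0 ⇒ t ≥ 0; y ≥ 0 ⇒ t ≤ 7. So t ∈ [0, 7]: 8 solutions.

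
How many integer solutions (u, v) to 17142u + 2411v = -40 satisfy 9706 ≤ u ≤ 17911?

3

gcd(17142, 2411) = 1  (17142 = 7·2411 + 265, 2411 = 9·265 + 26, 265 = 10·26 + 5, 26 = 5·5 + 1, 5 = 5·1).
Back-substituting, 17142·(-464) + 2411·(3299) = 1.
Scale by -40: particular solution (18560, -131960); reduce u mod 2411: (1683, -11966).
General solution: u = 1683 + 2411t, v = -11966 - 17142t for integer t.
9706 ≤ 1683 + 2411t ≤ 17911 gives t ∈ [4, 6], which is 3 values.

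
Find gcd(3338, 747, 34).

1

gcd(3338, 747):
  3338 = 4*747 + 350
  747 = 2*350 + 47
  350 = 7*47 + 21
  47 = 2*21 + 5
  21 = 4*5 + 1
  5 = 5*1
so gcd(3338, 747) = 1.
gcd(1, 34) = 1.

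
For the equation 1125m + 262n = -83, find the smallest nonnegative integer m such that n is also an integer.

101

gcd(1125, 262):
  1125 = 4*262 + 77
  262 = 3*77 + 31
  77 = 2*31 + 15
  31 = 2*15 + 1
  15 = 15*1
so gcd(1125, 262) = 1.
1 divides -83, so solutions exist.
Back-substitute for Bézout coefficients:
  1 = 31 - 2*15
  ... = 1125*(-17) + 262*(73)
Scale by -83/1 = -83: (m₀, n₀) = (1411, -6059).
General solution: m = 1411 + 262t, n = -6059 - 1125t for integer t.
m ≥ 0: smallest is 1411 mod 262 = 101 (at t = -5), with n = -434.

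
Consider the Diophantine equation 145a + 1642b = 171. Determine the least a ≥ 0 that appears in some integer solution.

1043

gcd(1642, 145) = 1.
1 divides 171, so solutions exist.
By Bézout, 145×(419) + 1642×(-37) = 1.
Scale by 171/1 = 171: (a₀, b₀) = (71649, -6327).
General solution: a = 71649 + 1642t, b = -6327 - 145t for integer t.
a ≥ 0: smallest is 71649 mod 1642 = 1043 (at t = -43), with b = -92.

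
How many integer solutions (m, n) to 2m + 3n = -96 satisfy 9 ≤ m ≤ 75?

23

gcd(3, 2) = 1.
By Bézout, 2·(-1) + 3·(1) = 1.
Particular solution: (0, -32).
General solution: m = 0 + 3t, n = -32 - 2t for integer t.
9 ≤ 0 + 3t ≤ 75 gives t ∈ [3, 25], which is 23 values.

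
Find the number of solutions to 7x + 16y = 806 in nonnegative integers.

7

gcd(16, 7):
  16 = 2·7 + 2
  7 = 3·2 + 1
  2 = 2·1
so gcd(16, 7) = 1.
Back-substitute for Bézout coefficients:
  1 = 7 - 3·2
  ... = 7·(7) + 16·(-3)
Scale by 806: one solution is (5642, -2418). Reduce x mod 16: (10, 46).
General: x = 10 + 16t, y = 46 - 7t.
x ≥ 0 ⇒ t ≥ 0; y ≥ 0 ⇒ t ≤ 6. So t ∈ [0, 6]: 7 solutions.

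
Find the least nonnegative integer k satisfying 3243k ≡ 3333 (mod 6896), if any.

5551

gcd(6896, 3243):
  6896 = 2·3243 + 410
  3243 = 7·410 + 373
  410 = 1·373 + 37
  373 = 10·37 + 3
  37 = 12·3 + 1
  3 = 3·1
so gcd(6896, 3243) = 1.
1 divides 3333, so solutions exist.
Back-substitute for Bézout coefficients:
  1 = 37 - 12·3
  ... = 3243·(-2237) + 6896·(1052)
So 3243·(-2237) ≡ 1 (mod 6896); multiply by 3333: k ≡ -7455921 (mod 6896).
Smallest nonnegative: k = -7455921 mod 6896 = 5551.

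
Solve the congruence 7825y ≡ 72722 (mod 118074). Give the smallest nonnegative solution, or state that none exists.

gcd(118074, 7825) = 1  (118074 = 15·7825 + 699, 7825 = 11·699 + 136, 699 = 5·136 + 19, 136 = 7·19 + 3, 19 = 6·3 + 1, 3 = 3·1).
1 divides 72722, so solutions exist.
Back-substituting, 7825·(-37331) + 118074·(2474) = 1.
So 7825·(-37331) ≡ 1 (mod 118074); multiply by 72722: y ≡ -2714784982 (mod 118074).
Smallest nonnegative: y = -2714784982 mod 118074 = 90500.

90500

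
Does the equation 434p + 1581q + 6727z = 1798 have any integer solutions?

gcd(1581, 434) = 31  (1581 = 3*434 + 279, 434 = 1*279 + 155, 279 = 1*155 + 124, 155 = 1*124 + 31, 124 = 4*31).
gcd(31, 6727) = 31.
31 divides 1798, so integer solutions exist.

yes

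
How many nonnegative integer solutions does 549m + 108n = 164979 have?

25

gcd(549, 108):
  549 = 5×108 + 9
  108 = 12×9
so gcd(549, 108) = 9.
Back-substitute for Bézout coefficients:
  9 = 549 - 5×108
  ... = 549×(1) + 108×(-5)
Scale by 18331: one solution is (18331, -91655). Reduce m mod 12: (7, 1492).
General: m = 7 + 12t, n = 1492 - 61t.
m ≥ 0 ⇒ t ≥ 0; n ≥ 0 ⇒ t ≤ 24. So t ∈ [0, 24]: 25 solutions.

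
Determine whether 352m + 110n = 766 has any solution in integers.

gcd(352, 110):
  352 = 3·110 + 22
  110 = 5·22
so gcd(352, 110) = 22.
22 does not divide 766 (remainder 18), so no integer solutions.

no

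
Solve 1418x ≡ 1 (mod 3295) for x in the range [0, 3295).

402

gcd(3295, 1418) = 1  (3295 = 2×1418 + 459, 1418 = 3×459 + 41, 459 = 11×41 + 8, 41 = 5×8 + 1, 8 = 8×1).
Back-substituting, 1418×(402) + 3295×(-173) = 1.
So 1418×402 ≡ 1 (mod 3295), and 402 mod 3295 = 402.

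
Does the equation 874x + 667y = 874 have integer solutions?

yes

gcd(874, 667) = 23.
23 divides 874, so integer solutions exist.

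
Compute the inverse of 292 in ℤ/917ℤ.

gcd(917, 292):
  917 = 3×292 + 41
  292 = 7×41 + 5
  41 = 8×5 + 1
  5 = 5×1
so gcd(917, 292) = 1.
Back-substitute for Bézout coefficients:
  1 = 41 - 8×5
  ... = 292×(-179) + 917×(57)
So 292×-179 ≡ 1 (mod 917), and -179 mod 917 = 738.

738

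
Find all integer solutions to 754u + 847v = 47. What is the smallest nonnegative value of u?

gcd(847, 754):
  847 = 1*754 + 93
  754 = 8*93 + 10
  93 = 9*10 + 3
  10 = 3*3 + 1
  3 = 3*1
so gcd(847, 754) = 1.
1 divides 47, so solutions exist.
Back-substitute for Bézout coefficients:
  1 = 10 - 3*3
  ... = 754*(255) + 847*(-227)
Scale by 47/1 = 47: (u₀, v₀) = (11985, -10669).
General solution: u = 11985 + 847t, v = -10669 - 754t for integer t.
u ≥ 0: smallest is 11985 mod 847 = 127 (at t = -14), with v = -113.

127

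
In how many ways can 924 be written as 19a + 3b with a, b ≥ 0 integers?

17

gcd(19, 3):
  19 = 6·3 + 1
  3 = 3·1
so gcd(19, 3) = 1.
Back-substitute for Bézout coefficients:
  1 = 19 - 6·3
  ... = 19·(1) + 3·(-6)
Scale by 924: one solution is (924, -5544). Reduce a mod 3: (0, 308).
General: a = 0 + 3t, b = 308 - 19t.
a ≥ 0 ⇒ t ≥ 0; b ≥ 0 ⇒ t ≤ 16. So t ∈ [0, 16]: 17 solutions.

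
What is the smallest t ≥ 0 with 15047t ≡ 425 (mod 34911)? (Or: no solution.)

32983

gcd(34911, 15047) = 1  (34911 = 2×15047 + 4817, 15047 = 3×4817 + 596, 4817 = 8×596 + 49, 596 = 12×49 + 8, 49 = 6×8 + 1, 8 = 8×1).
1 divides 425, so solutions exist.
Back-substituting, 15047×(-4276) + 34911×(1843) = 1.
So 15047×(-4276) ≡ 1 (mod 34911); multiply by 425: t ≡ -1817300 (mod 34911).
Smallest nonnegative: t = -1817300 mod 34911 = 32983.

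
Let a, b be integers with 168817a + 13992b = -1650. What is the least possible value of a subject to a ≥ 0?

366

gcd(168817, 13992) = 11  (168817 = 12·13992 + 913, 13992 = 15·913 + 297, 913 = 3·297 + 22, 297 = 13·22 + 11, 22 = 2·11).
11 divides -1650, so solutions exist.
Back-substituting, 168817·(-613) + 13992·(7396) = 11.
Scale by -1650/11 = -150: (a₀, b₀) = (91950, -1109400).
General solution: a = 91950 + 1272t, b = -1109400 - 15347t for integer t.
a ≥ 0: smallest is 91950 mod 1272 = 366 (at t = -72), with b = -4416.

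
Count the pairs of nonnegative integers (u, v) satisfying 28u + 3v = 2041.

24

gcd(28, 3) = 1.
By Bézout, 28*(1) + 3*(-9) = 1.
One solution: (1, 671).
General: u = 1 + 3t, v = 671 - 28t.
u ≥ 0 ⇒ t ≥ 0; v ≥ 0 ⇒ t ≤ 23. So t ∈ [0, 23]: 24 solutions.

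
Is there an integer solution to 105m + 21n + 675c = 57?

yes

gcd(105, 21) = 21  (105 = 5×21).
gcd(21, 675) = 3.
3 divides 57, so integer solutions exist.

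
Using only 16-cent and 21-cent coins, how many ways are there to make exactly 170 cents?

1

Need nonnegative integers with 16j + 21k = 170.
gcd(16, 21) = 1, and 16·(4) + 21·(-3) = 1.
So (j₀, k₀) = (680, -510); general j = 680 + 21t, k = -510 - 16t.
j ≥ 0 ⇒ t ≥ -32; k ≥ 0 ⇒ t ≤ -32. That's 1 value of t.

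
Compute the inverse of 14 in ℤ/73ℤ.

gcd(73, 14) = 1.
By Bézout, 14*(-26) + 73*(5) = 1.
So 14*-26 ≡ 1 (mod 73), and -26 mod 73 = 47.

47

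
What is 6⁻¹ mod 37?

31

gcd(37, 6) = 1.
By Bézout, 6*(-6) + 37*(1) = 1.
So 6*-6 ≡ 1 (mod 37), and -6 mod 37 = 31.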